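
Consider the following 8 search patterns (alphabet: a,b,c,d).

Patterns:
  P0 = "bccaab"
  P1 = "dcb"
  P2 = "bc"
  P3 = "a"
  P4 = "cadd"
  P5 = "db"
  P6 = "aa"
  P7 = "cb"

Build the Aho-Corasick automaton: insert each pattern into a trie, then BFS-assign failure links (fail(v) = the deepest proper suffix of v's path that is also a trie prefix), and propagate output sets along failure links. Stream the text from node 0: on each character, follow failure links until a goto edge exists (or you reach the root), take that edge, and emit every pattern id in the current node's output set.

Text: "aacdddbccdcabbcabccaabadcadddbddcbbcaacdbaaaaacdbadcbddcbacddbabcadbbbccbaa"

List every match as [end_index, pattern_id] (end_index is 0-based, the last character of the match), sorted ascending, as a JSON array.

Build automaton:
Trie (insert patterns):
  0='ε' goto a→10 b→1 c→11 d→7
  1='b' goto c→2
  2='bc' goto c→3  [P2 ends]
  3='bcc' goto a→4
  4='bcca' goto a→5
  5='bccaa' goto b→6
  6='bccaab' goto ·  [P0 ends]
  7='d' goto b→15 c→8
  8='dc' goto b→9
  9='dcb' goto ·  [P1 ends]
  10='a' goto a→16  [P3 ends]
  11='c' goto a→12 b→17
  12='ca' goto d→13
  13='cad' goto d→14
  14='cadd' goto ·  [P4 ends]
  15='db' goto ·  [P5 ends]
  16='aa' goto ·  [P6 ends]
  17='cb' goto ·  [P7 ends]

Failure links (BFS by depth):
  n1('b'): parent n0 fail=0; on 'b' 0 → fail=0;  out ∅∪∅=∅
  n7('d'): parent n0 fail=0; on 'd' 0 → fail=0;  out ∅∪∅=∅
  n10('a'): parent n0 fail=0; on 'a' 0 → fail=0;  out {3}∪∅={3}
  n11('c'): parent n0 fail=0; on 'c' 0 → fail=0;  out ∅∪∅=∅
  n2('bc'): parent n1 fail=0; on 'c' 0 → fail=11;  out {2}∪∅={2}
  n8('dc'): parent n7 fail=0; on 'c' 0 → fail=11;  out ∅∪∅=∅
  n12('ca'): parent n11 fail=0; on 'a' 0 → fail=10;  out ∅∪{3}={3}
  n15('db'): parent n7 fail=0; on 'b' 0 → fail=1;  out {5}∪∅={5}
  n16('aa'): parent n10 fail=0; on 'a' 0 → fail=10;  out {6}∪{3}={3,6}
  n17('cb'): parent n11 fail=0; on 'b' 0 → fail=1;  out {7}∪∅={7}
  n3('bcc'): parent n2 fail=11; on 'c' 11→0 → fail=11;  out ∅∪∅=∅
  n9('dcb'): parent n8 fail=11; on 'b' 11 → fail=17;  out {1}∪{7}={1,7}
  n13('cad'): parent n12 fail=10; on 'd' 10→0 → fail=7;  out ∅∪∅=∅
  n4('bcca'): parent n3 fail=11; on 'a' 11 → fail=12;  out ∅∪{3}={3}
  n14('cadd'): parent n13 fail=7; on 'd' 7→0 → fail=7;  out {4}∪∅={4}
  n5('bccaa'): parent n4 fail=12; on 'a' 12→10 → fail=16;  out ∅∪{3,6}={3,6}
  n6('bccaab'): parent n5 fail=16; on 'b' 16→10→0 → fail=1;  out {0}∪∅={0}

Run:
i=0 'a': node 0→10  → match P3@[0:0]
i=1 'a': node 10→16  → match P3@[1:1],P6@[0:1]
i=2 'c': node 16→11 (via fail)
i=3 'd': node 11→7 (via fail)
i=4 'd': node 7→7 (via fail)
i=5 'd': node 7→7 (via fail)
i=6 'b': node 7→15  → match P5@[5:6]
i=7 'c': node 15→2 (via fail)  → match P2@[6:7]
i=8 'c': node 2→3
i=9 'd': node 3→7 (via fail)
i=10 'c': node 7→8
i=11 'a': node 8→12 (via fail)  → match P3@[11:11]
i=12 'b': node 12→1 (via fail)
i=13 'b': node 1→1 (via fail)
i=14 'c': node 1→2  → match P2@[13:14]
i=15 'a': node 2→12 (via fail)  → match P3@[15:15]
i=16 'b': node 12→1 (via fail)
i=17 'c': node 1→2  → match P2@[16:17]
i=18 'c': node 2→3
i=19 'a': node 3→4  → match P3@[19:19]
i=20 'a': node 4→5  → match P3@[20:20],P6@[19:20]
i=21 'b': node 5→6  → match P0@[16:21]
i=22 'a': node 6→10 (via fail)  → match P3@[22:22]
i=23 'd': node 10→7 (via fail)
i=24 'c': node 7→8
i=25 'a': node 8→12 (via fail)  → match P3@[25:25]
i=26 'd': node 12→13
i=27 'd': node 13→14  → match P4@[24:27]
i=28 'd': node 14→7 (via fail)
i=29 'b': node 7→15  → match P5@[28:29]
i=30 'd': node 15→7 (via fail)
i=31 'd': node 7→7 (via fail)
i=32 'c': node 7→8
i=33 'b': node 8→9  → match P1@[31:33],P7@[32:33]
i=34 'b': node 9→1 (via fail)
i=35 'c': node 1→2  → match P2@[34:35]
i=36 'a': node 2→12 (via fail)  → match P3@[36:36]
i=37 'a': node 12→16 (via fail)  → match P3@[37:37],P6@[36:37]
i=38 'c': node 16→11 (via fail)
i=39 'd': node 11→7 (via fail)
i=40 'b': node 7→15  → match P5@[39:40]
i=41 'a': node 15→10 (via fail)  → match P3@[41:41]
i=42 'a': node 10→16  → match P3@[42:42],P6@[41:42]
i=43 'a': node 16→16 (via fail)  → match P3@[43:43],P6@[42:43]
i=44 'a': node 16→16 (via fail)  → match P3@[44:44],P6@[43:44]
i=45 'a': node 16→16 (via fail)  → match P3@[45:45],P6@[44:45]
i=46 'c': node 16→11 (via fail)
i=47 'd': node 11→7 (via fail)
i=48 'b': node 7→15  → match P5@[47:48]
i=49 'a': node 15→10 (via fail)  → match P3@[49:49]
i=50 'd': node 10→7 (via fail)
i=51 'c': node 7→8
i=52 'b': node 8→9  → match P1@[50:52],P7@[51:52]
i=53 'd': node 9→7 (via fail)
i=54 'd': node 7→7 (via fail)
i=55 'c': node 7→8
i=56 'b': node 8→9  → match P1@[54:56],P7@[55:56]
i=57 'a': node 9→10 (via fail)  → match P3@[57:57]
i=58 'c': node 10→11 (via fail)
i=59 'd': node 11→7 (via fail)
i=60 'd': node 7→7 (via fail)
i=61 'b': node 7→15  → match P5@[60:61]
i=62 'a': node 15→10 (via fail)  → match P3@[62:62]
i=63 'b': node 10→1 (via fail)
i=64 'c': node 1→2  → match P2@[63:64]
i=65 'a': node 2→12 (via fail)  → match P3@[65:65]
i=66 'd': node 12→13
i=67 'b': node 13→15 (via fail)  → match P5@[66:67]
i=68 'b': node 15→1 (via fail)
i=69 'b': node 1→1 (via fail)
i=70 'c': node 1→2  → match P2@[69:70]
i=71 'c': node 2→3
i=72 'b': node 3→17 (via fail)  → match P7@[71:72]
i=73 'a': node 17→10 (via fail)  → match P3@[73:73]
i=74 'a': node 10→16  → match P3@[74:74],P6@[73:74]

Matches: [[0,3],[1,3],[1,6],[6,5],[7,2],[11,3],[14,2],[15,3],[17,2],[19,3],[20,3],[20,6],[21,0],[22,3],[25,3],[27,4],[29,5],[33,1],[33,7],[35,2],[36,3],[37,3],[37,6],[40,5],[41,3],[42,3],[42,6],[43,3],[43,6],[44,3],[44,6],[45,3],[45,6],[48,5],[49,3],[52,1],[52,7],[56,1],[56,7],[57,3],[61,5],[62,3],[64,2],[65,3],[67,5],[70,2],[72,7],[73,3],[74,3],[74,6]]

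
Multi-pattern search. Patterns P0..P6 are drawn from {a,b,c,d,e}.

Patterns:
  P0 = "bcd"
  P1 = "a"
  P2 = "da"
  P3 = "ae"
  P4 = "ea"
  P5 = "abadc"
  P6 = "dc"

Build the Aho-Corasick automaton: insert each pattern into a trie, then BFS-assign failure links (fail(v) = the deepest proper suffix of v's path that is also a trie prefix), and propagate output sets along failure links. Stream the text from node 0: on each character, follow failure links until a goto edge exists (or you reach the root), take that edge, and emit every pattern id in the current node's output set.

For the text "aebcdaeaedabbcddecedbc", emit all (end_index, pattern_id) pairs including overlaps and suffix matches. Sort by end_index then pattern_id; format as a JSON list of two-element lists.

Build automaton:
Trie (insert patterns):
  n0 'ε': a→4 b→1 d→5 e→8
  n1 'b': c→2
  n2 'bc': d→3
  n3 'bcd': ·  [P0 ends]
  n4 'a': b→10 e→7  [P1 ends]
  n5 'd': a→6 c→14
  n6 'da': ·  [P2 ends]
  n7 'ae': ·  [P3 ends]
  n8 'e': a→9
  n9 'ea': ·  [P4 ends]
  n10 'ab': a→11
  n11 'aba': d→12
  n12 'abad': c→13
  n13 'abadc': ·  [P5 ends]
  n14 'dc': ·  [P6 ends]

BFS fail/out derivation:
  fail(1) 'b': from fail(0)=0 chase 'b': 0 ⇒ 0;  out=∅∪out(0)=∅
  fail(4) 'a': from fail(0)=0 chase 'a': 0 ⇒ 0;  out={1}∪out(0)={1}
  fail(5) 'd': from fail(0)=0 chase 'd': 0 ⇒ 0;  out=∅∪out(0)=∅
  fail(8) 'e': from fail(0)=0 chase 'e': 0 ⇒ 0;  out=∅∪out(0)=∅
  fail(2) 'bc': from fail(1)=0 chase 'c': 0 ⇒ 0;  out=∅∪out(0)=∅
  fail(6) 'da': from fail(5)=0 chase 'a': 0 ⇒ 4;  out={2}∪out(4)={1,2}
  fail(7) 'ae': from fail(4)=0 chase 'e': 0 ⇒ 8;  out={3}∪out(8)={3}
  fail(9) 'ea': from fail(8)=0 chase 'a': 0 ⇒ 4;  out={4}∪out(4)={1,4}
  fail(10) 'ab': from fail(4)=0 chase 'b': 0 ⇒ 1;  out=∅∪out(1)=∅
  fail(14) 'dc': from fail(5)=0 chase 'c': 0 ⇒ 0;  out={6}∪out(0)={6}
  fail(3) 'bcd': from fail(2)=0 chase 'd': 0 ⇒ 5;  out={0}∪out(5)={0}
  fail(11) 'aba': from fail(10)=1 chase 'a': 1→0 ⇒ 4;  out=∅∪out(4)={1}
  fail(12) 'abad': from fail(11)=4 chase 'd': 4→0 ⇒ 5;  out=∅∪out(5)=∅
  fail(13) 'abadc': from fail(12)=5 chase 'c': 5 ⇒ 14;  out={5}∪out(14)={5,6}

Run:
i=0 'a': node 0→4  ** P1@[0:0]
i=1 'e': node 4→7  ** P3@[0:1]
i=2 'b': node 7→1 (fail-walked)
i=3 'c': node 1→2
i=4 'd': node 2→3  ** P0@[2:4]
i=5 'a': node 3→6 (fail-walked)  ** P1@[5:5],P2@[4:5]
i=6 'e': node 6→7 (fail-walked)  ** P3@[5:6]
i=7 'a': node 7→9 (fail-walked)  ** P1@[7:7],P4@[6:7]
i=8 'e': node 9→7 (fail-walked)  ** P3@[7:8]
i=9 'd': node 7→5 (fail-walked)
i=10 'a': node 5→6  ** P1@[10:10],P2@[9:10]
i=11 'b': node 6→10 (fail-walked)
i=12 'b': node 10→1 (fail-walked)
i=13 'c': node 1→2
i=14 'd': node 2→3  ** P0@[12:14]
i=15 'd': node 3→5 (fail-walked)
i=16 'e': node 5→8 (fail-walked)
i=17 'c': node 8→0 (fail-walked)
i=18 'e': node 0→8
i=19 'd': node 8→5 (fail-walked)
i=20 'b': node 5→1 (fail-walked)
i=21 'c': node 1→2

Result: [[0,1],[1,3],[4,0],[5,1],[5,2],[6,3],[7,1],[7,4],[8,3],[10,1],[10,2],[14,0]]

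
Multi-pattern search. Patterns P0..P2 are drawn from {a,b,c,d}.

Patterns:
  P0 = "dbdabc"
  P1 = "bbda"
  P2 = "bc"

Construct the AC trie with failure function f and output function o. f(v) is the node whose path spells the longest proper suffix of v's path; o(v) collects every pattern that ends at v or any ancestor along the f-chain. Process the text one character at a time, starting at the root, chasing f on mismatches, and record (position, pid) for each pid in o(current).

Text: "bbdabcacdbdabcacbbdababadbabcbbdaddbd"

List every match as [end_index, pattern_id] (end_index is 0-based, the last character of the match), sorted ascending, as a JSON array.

Build:
Trie nodes:
  n0 'ε': b→7 d→1
  n1 'd': b→2
  n2 'db': d→3
  n3 'dbd': a→4
  n4 'dbda': b→5
  n5 'dbdab': c→6
  n6 'dbdabc': ·  [P0 ends]
  n7 'b': b→8 c→11
  n8 'bb': d→9
  n9 'bbd': a→10
  n10 'bbda': ·  [P1 ends]
  n11 'bc': ·  [P2 ends]

Failure links (BFS by depth):
  fail(1) 'd': from fail(0)=0 chase 'd': 0 ⇒ 0;  out=∅∪out(0)=∅
  fail(7) 'b': from fail(0)=0 chase 'b': 0 ⇒ 0;  out=∅∪out(0)=∅
  fail(2) 'db': from fail(1)=0 chase 'b': 0 ⇒ 7;  out=∅∪out(7)=∅
  fail(8) 'bb': from fail(7)=0 chase 'b': 0 ⇒ 7;  out=∅∪out(7)=∅
  fail(11) 'bc': from fail(7)=0 chase 'c': 0 ⇒ 0;  out={2}∪out(0)={2}
  fail(3) 'dbd': from fail(2)=7 chase 'd': 7→0 ⇒ 1;  out=∅∪out(1)=∅
  fail(9) 'bbd': from fail(8)=7 chase 'd': 7→0 ⇒ 1;  out=∅∪out(1)=∅
  fail(4) 'dbda': from fail(3)=1 chase 'a': 1→0 ⇒ 0;  out=∅∪out(0)=∅
  fail(10) 'bbda': from fail(9)=1 chase 'a': 1→0 ⇒ 0;  out={1}∪out(0)={1}
  fail(5) 'dbdab': from fail(4)=0 chase 'b': 0 ⇒ 7;  out=∅∪out(7)=∅
  fail(6) 'dbdabc': from fail(5)=7 chase 'c': 7 ⇒ 11;  out={0}∪out(11)={0,2}

Scan:
[0] read 'b'  n0⇒n7
[1] read 'b'  n7⇒n8
[2] read 'd'  n8⇒n9
[3] read 'a'  n9⇒n10  emit P1@[0:3]
[4] read 'b'  n10⇒n7 (fail-walked)
[5] read 'c'  n7⇒n11  emit P2@[4:5]
[6] read 'a'  n11⇒n0 (fail-walked)
[7] read 'c'  n0⇒n0
[8] read 'd'  n0⇒n1
[9] read 'b'  n1⇒n2
[10] read 'd'  n2⇒n3
[11] read 'a'  n3⇒n4
[12] read 'b'  n4⇒n5
[13] read 'c'  n5⇒n6  emit P0@[8:13],P2@[12:13]
[14] read 'a'  n6⇒n0 (fail-walked)
[15] read 'c'  n0⇒n0
[16] read 'b'  n0⇒n7
[17] read 'b'  n7⇒n8
[18] read 'd'  n8⇒n9
[19] read 'a'  n9⇒n10  emit P1@[16:19]
[20] read 'b'  n10⇒n7 (fail-walked)
[21] read 'a'  n7⇒n0 (fail-walked)
[22] read 'b'  n0⇒n7
[23] read 'a'  n7⇒n0 (fail-walked)
[24] read 'd'  n0⇒n1
[25] read 'b'  n1⇒n2
[26] read 'a'  n2⇒n0 (fail-walked)
[27] read 'b'  n0⇒n7
[28] read 'c'  n7⇒n11  emit P2@[27:28]
[29] read 'b'  n11⇒n7 (fail-walked)
[30] read 'b'  n7⇒n8
[31] read 'd'  n8⇒n9
[32] read 'a'  n9⇒n10  emit P1@[29:32]
[33] read 'd'  n10⇒n1 (fail-walked)
[34] read 'd'  n1⇒n1 (fail-walked)
[35] read 'b'  n1⇒n2
[36] read 'd'  n2⇒n3

Matches: [[3,1],[5,2],[13,0],[13,2],[19,1],[28,2],[32,1]]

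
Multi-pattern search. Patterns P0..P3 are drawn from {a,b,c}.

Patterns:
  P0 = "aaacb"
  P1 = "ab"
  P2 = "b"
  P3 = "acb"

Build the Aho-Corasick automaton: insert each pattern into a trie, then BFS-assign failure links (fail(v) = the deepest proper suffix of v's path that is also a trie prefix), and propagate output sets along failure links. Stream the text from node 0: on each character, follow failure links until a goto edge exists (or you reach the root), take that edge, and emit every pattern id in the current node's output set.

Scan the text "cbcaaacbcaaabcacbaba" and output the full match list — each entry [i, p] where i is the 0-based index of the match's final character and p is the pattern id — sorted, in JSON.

Build:
Trie nodes:
  n0 'ε': a→1 b→7
  n1 'a': a→2 b→6 c→8
  n2 'aa': a→3
  n3 'aaa': c→4
  n4 'aaac': b→5
  n5 'aaacb': ·  ←P0
  n6 'ab': ·  ←P1
  n7 'b': ·  ←P2
  n8 'ac': b→9
  n9 'acb': ·  ←P3

BFS fail/out derivation:
  fail(1) 'a': from fail(0)=0 chase 'a': 0 ⇒ 0;  out=∅∪out(0)=∅
  fail(7) 'b': from fail(0)=0 chase 'b': 0 ⇒ 0;  out={2}∪out(0)={2}
  fail(2) 'aa': from fail(1)=0 chase 'a': 0 ⇒ 1;  out=∅∪out(1)=∅
  fail(6) 'ab': from fail(1)=0 chase 'b': 0 ⇒ 7;  out={1}∪out(7)={1,2}
  fail(8) 'ac': from fail(1)=0 chase 'c': 0 ⇒ 0;  out=∅∪out(0)=∅
  fail(3) 'aaa': from fail(2)=1 chase 'a': 1 ⇒ 2;  out=∅∪out(2)=∅
  fail(9) 'acb': from fail(8)=0 chase 'b': 0 ⇒ 7;  out={3}∪out(7)={2,3}
  fail(4) 'aaac': from fail(3)=2 chase 'c': 2→1 ⇒ 8;  out=∅∪out(8)=∅
  fail(5) 'aaacb': from fail(4)=8 chase 'b': 8 ⇒ 9;  out={0}∪out(9)={0,2,3}

Scan:
i=0 'c': node 0→0
i=1 'b': node 0→7  emit P2@[1:1]
i=2 'c': node 7→0 ·f
i=3 'a': node 0→1
i=4 'a': node 1→2
i=5 'a': node 2→3
i=6 'c': node 3→4
i=7 'b': node 4→5  emit P0@[3:7],P2@[7:7],P3@[5:7]
i=8 'c': node 5→0 ·f
i=9 'a': node 0→1
i=10 'a': node 1→2
i=11 'a': node 2→3
i=12 'b': node 3→6 ·f  emit P1@[11:12],P2@[12:12]
i=13 'c': node 6→0 ·f
i=14 'a': node 0→1
i=15 'c': node 1→8
i=16 'b': node 8→9  emit P2@[16:16],P3@[14:16]
i=17 'a': node 9→1 ·f
i=18 'b': node 1→6  emit P1@[17:18],P2@[18:18]
i=19 'a': node 6→1 ·f

Result: [[1,2],[7,0],[7,2],[7,3],[12,1],[12,2],[16,2],[16,3],[18,1],[18,2]]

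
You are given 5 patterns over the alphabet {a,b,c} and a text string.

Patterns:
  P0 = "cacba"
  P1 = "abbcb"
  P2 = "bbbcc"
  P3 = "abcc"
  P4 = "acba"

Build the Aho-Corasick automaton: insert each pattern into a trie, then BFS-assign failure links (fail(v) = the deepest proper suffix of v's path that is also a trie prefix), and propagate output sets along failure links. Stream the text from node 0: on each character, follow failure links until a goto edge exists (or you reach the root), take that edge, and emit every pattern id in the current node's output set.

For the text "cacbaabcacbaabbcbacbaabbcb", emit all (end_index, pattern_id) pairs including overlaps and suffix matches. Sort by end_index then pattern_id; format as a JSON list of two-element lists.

Build automaton:
Trie (insert patterns):
  n0 'ε': a→6 b→11 c→1
  n1 'c': a→2
  n2 'ca': c→3
  n3 'cac': b→4
  n4 'cacb': a→5
  n5 'cacba': ·  [P0 ends]
  n6 'a': b→7 c→18
  n7 'ab': b→8 c→16
  n8 'abb': c→9
  n9 'abbc': b→10
  n10 'abbcb': ·  [P1 ends]
  n11 'b': b→12
  n12 'bb': b→13
  n13 'bbb': c→14
  n14 'bbbc': c→15
  n15 'bbbcc': ·  [P2 ends]
  n16 'abc': c→17
  n17 'abcc': ·  [P3 ends]
  n18 'ac': b→19
  n19 'acb': a→20
  n20 'acba': ·  [P4 ends]

Failure links (BFS by depth):
  n1('c'): parent n0 fail=0; on 'c' 0 → fail=0;  out ∅∪∅=∅
  n6('a'): parent n0 fail=0; on 'a' 0 → fail=0;  out ∅∪∅=∅
  n11('b'): parent n0 fail=0; on 'b' 0 → fail=0;  out ∅∪∅=∅
  n2('ca'): parent n1 fail=0; on 'a' 0 → fail=6;  out ∅∪∅=∅
  n7('ab'): parent n6 fail=0; on 'b' 0 → fail=11;  out ∅∪∅=∅
  n12('bb'): parent n11 fail=0; on 'b' 0 → fail=11;  out ∅∪∅=∅
  n18('ac'): parent n6 fail=0; on 'c' 0 → fail=1;  out ∅∪∅=∅
  n3('cac'): parent n2 fail=6; on 'c' 6 → fail=18;  out ∅∪∅=∅
  n8('abb'): parent n7 fail=11; on 'b' 11 → fail=12;  out ∅∪∅=∅
  n13('bbb'): parent n12 fail=11; on 'b' 11 → fail=12;  out ∅∪∅=∅
  n16('abc'): parent n7 fail=11; on 'c' 11→0 → fail=1;  out ∅∪∅=∅
  n19('acb'): parent n18 fail=1; on 'b' 1→0 → fail=11;  out ∅∪∅=∅
  n4('cacb'): parent n3 fail=18; on 'b' 18 → fail=19;  out ∅∪∅=∅
  n9('abbc'): parent n8 fail=12; on 'c' 12→11→0 → fail=1;  out ∅∪∅=∅
  n14('bbbc'): parent n13 fail=12; on 'c' 12→11→0 → fail=1;  out ∅∪∅=∅
  n17('abcc'): parent n16 fail=1; on 'c' 1→0 → fail=1;  out {3}∪∅={3}
  n20('acba'): parent n19 fail=11; on 'a' 11→0 → fail=6;  out {4}∪∅={4}
  n5('cacba'): parent n4 fail=19; on 'a' 19 → fail=20;  out {0}∪{4}={0,4}
  n10('abbcb'): parent n9 fail=1; on 'b' 1→0 → fail=11;  out {1}∪∅={1}
  n15('bbbcc'): parent n14 fail=1; on 'c' 1→0 → fail=1;  out {2}∪∅={2}

Run:
i=0 'c': node 0→1
i=1 'a': node 1→2
i=2 'c': node 2→3
i=3 'b': node 3→4
i=4 'a': node 4→5  → match P0@[0:4],P4@[1:4]
i=5 'a': node 5→6 (fail-walked)
i=6 'b': node 6→7
i=7 'c': node 7→16
i=8 'a': node 16→2 (fail-walked)
i=9 'c': node 2→3
i=10 'b': node 3→4
i=11 'a': node 4→5  → match P0@[7:11],P4@[8:11]
i=12 'a': node 5→6 (fail-walked)
i=13 'b': node 6→7
i=14 'b': node 7→8
i=15 'c': node 8→9
i=16 'b': node 9→10  → match P1@[12:16]
i=17 'a': node 10→6 (fail-walked)
i=18 'c': node 6→18
i=19 'b': node 18→19
i=20 'a': node 19→20  → match P4@[17:20]
i=21 'a': node 20→6 (fail-walked)
i=22 'b': node 6→7
i=23 'b': node 7→8
i=24 'c': node 8→9
i=25 'b': node 9→10  → match P1@[21:25]

All matches (sorted): [[4,0],[4,4],[11,0],[11,4],[16,1],[20,4],[25,1]]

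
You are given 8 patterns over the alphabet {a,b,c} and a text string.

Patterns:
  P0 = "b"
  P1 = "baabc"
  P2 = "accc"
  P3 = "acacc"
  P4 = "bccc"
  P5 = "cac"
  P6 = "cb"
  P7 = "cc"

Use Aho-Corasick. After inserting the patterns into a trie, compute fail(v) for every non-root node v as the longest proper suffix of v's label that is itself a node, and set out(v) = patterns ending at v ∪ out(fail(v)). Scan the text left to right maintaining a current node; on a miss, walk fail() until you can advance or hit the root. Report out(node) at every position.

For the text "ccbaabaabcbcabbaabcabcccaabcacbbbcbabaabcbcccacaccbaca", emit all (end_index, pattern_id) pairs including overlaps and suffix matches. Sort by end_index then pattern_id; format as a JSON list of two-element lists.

Build automaton:
Trie nodes:
  0='ε' goto a→6 b→1 c→16
  1='b' goto a→2 c→13  ←P0
  2='ba' goto a→3
  3='baa' goto b→4
  4='baab' goto c→5
  5='baabc' goto ·  ←P1
  6='a' goto c→7
  7='ac' goto a→10 c→8
  8='acc' goto c→9
  9='accc' goto ·  ←P2
  10='aca' goto c→11
  11='acac' goto c→12
  12='acacc' goto ·  ←P3
  13='bc' goto c→14
  14='bcc' goto c→15
  15='bccc' goto ·  ←P4
  16='c' goto a→17 b→19 c→20
  17='ca' goto c→18
  18='cac' goto ·  ←P5
  19='cb' goto ·  ←P6
  20='cc' goto ·  ←P7

BFS fail/out derivation:
  fail(1) 'b': from fail(0)=0 chase 'b': 0 ⇒ 0;  out={0}∪out(0)={0}
  fail(6) 'a': from fail(0)=0 chase 'a': 0 ⇒ 0;  out=∅∪out(0)=∅
  fail(16) 'c': from fail(0)=0 chase 'c': 0 ⇒ 0;  out=∅∪out(0)=∅
  fail(2) 'ba': from fail(1)=0 chase 'a': 0 ⇒ 6;  out=∅∪out(6)=∅
  fail(7) 'ac': from fail(6)=0 chase 'c': 0 ⇒ 16;  out=∅∪out(16)=∅
  fail(13) 'bc': from fail(1)=0 chase 'c': 0 ⇒ 16;  out=∅∪out(16)=∅
  fail(17) 'ca': from fail(16)=0 chase 'a': 0 ⇒ 6;  out=∅∪out(6)=∅
  fail(19) 'cb': from fail(16)=0 chase 'b': 0 ⇒ 1;  out={6}∪out(1)={0,6}
  fail(20) 'cc': from fail(16)=0 chase 'c': 0 ⇒ 16;  out={7}∪out(16)={7}
  fail(3) 'baa': from fail(2)=6 chase 'a': 6→0 ⇒ 6;  out=∅∪out(6)=∅
  fail(8) 'acc': from fail(7)=16 chase 'c': 16 ⇒ 20;  out=∅∪out(20)={7}
  fail(10) 'aca': from fail(7)=16 chase 'a': 16 ⇒ 17;  out=∅∪out(17)=∅
  fail(14) 'bcc': from fail(13)=16 chase 'c': 16 ⇒ 20;  out=∅∪out(20)={7}
  fail(18) 'cac': from fail(17)=6 chase 'c': 6 ⇒ 7;  out={5}∪out(7)={5}
  fail(4) 'baab': from fail(3)=6 chase 'b': 6→0 ⇒ 1;  out=∅∪out(1)={0}
  fail(9) 'accc': from fail(8)=20 chase 'c': 20→16 ⇒ 20;  out={2}∪out(20)={2,7}
  fail(11) 'acac': from fail(10)=17 chase 'c': 17 ⇒ 18;  out=∅∪out(18)={5}
  fail(15) 'bccc': from fail(14)=20 chase 'c': 20→16 ⇒ 20;  out={4}∪out(20)={4,7}
  fail(5) 'baabc': from fail(4)=1 chase 'c': 1 ⇒ 13;  out={1}∪out(13)={1}
  fail(12) 'acacc': from fail(11)=18 chase 'c': 18→7 ⇒ 8;  out={3}∪out(8)={3,7}

Run:
pos 0 'c': at 16
pos 1 'c': at 20  ** P7@[0:1]
pos 2 'b': at 19 (via fail)  ** P0@[2:2],P6@[1:2]
pos 3 'a': at 2 (via fail)
pos 4 'a': at 3
pos 5 'b': at 4  ** P0@[5:5]
pos 6 'a': at 2 (via fail)
pos 7 'a': at 3
pos 8 'b': at 4  ** P0@[8:8]
pos 9 'c': at 5  ** P1@[5:9]
pos 10 'b': at 19 (via fail)  ** P0@[10:10],P6@[9:10]
pos 11 'c': at 13 (via fail)
pos 12 'a': at 17 (via fail)
pos 13 'b': at 1 (via fail)  ** P0@[13:13]
pos 14 'b': at 1 (via fail)  ** P0@[14:14]
pos 15 'a': at 2
pos 16 'a': at 3
pos 17 'b': at 4  ** P0@[17:17]
pos 18 'c': at 5  ** P1@[14:18]
pos 19 'a': at 17 (via fail)
pos 20 'b': at 1 (via fail)  ** P0@[20:20]
pos 21 'c': at 13
pos 22 'c': at 14  ** P7@[21:22]
pos 23 'c': at 15  ** P4@[20:23],P7@[22:23]
pos 24 'a': at 17 (via fail)
pos 25 'a': at 6 (via fail)
pos 26 'b': at 1 (via fail)  ** P0@[26:26]
pos 27 'c': at 13
pos 28 'a': at 17 (via fail)
pos 29 'c': at 18  ** P5@[27:29]
pos 30 'b': at 19 (via fail)  ** P0@[30:30],P6@[29:30]
pos 31 'b': at 1 (via fail)  ** P0@[31:31]
pos 32 'b': at 1 (via fail)  ** P0@[32:32]
pos 33 'c': at 13
pos 34 'b': at 19 (via fail)  ** P0@[34:34],P6@[33:34]
pos 35 'a': at 2 (via fail)
pos 36 'b': at 1 (via fail)  ** P0@[36:36]
pos 37 'a': at 2
pos 38 'a': at 3
pos 39 'b': at 4  ** P0@[39:39]
pos 40 'c': at 5  ** P1@[36:40]
pos 41 'b': at 19 (via fail)  ** P0@[41:41],P6@[40:41]
pos 42 'c': at 13 (via fail)
pos 43 'c': at 14  ** P7@[42:43]
pos 44 'c': at 15  ** P4@[41:44],P7@[43:44]
pos 45 'a': at 17 (via fail)
pos 46 'c': at 18  ** P5@[44:46]
pos 47 'a': at 10 (via fail)
pos 48 'c': at 11  ** P5@[46:48]
pos 49 'c': at 12  ** P3@[45:49],P7@[48:49]
pos 50 'b': at 19 (via fail)  ** P0@[50:50],P6@[49:50]
pos 51 'a': at 2 (via fail)
pos 52 'c': at 7 (via fail)
pos 53 'a': at 10

Result: [[1,7],[2,0],[2,6],[5,0],[8,0],[9,1],[10,0],[10,6],[13,0],[14,0],[17,0],[18,1],[20,0],[22,7],[23,4],[23,7],[26,0],[29,5],[30,0],[30,6],[31,0],[32,0],[34,0],[34,6],[36,0],[39,0],[40,1],[41,0],[41,6],[43,7],[44,4],[44,7],[46,5],[48,5],[49,3],[49,7],[50,0],[50,6]]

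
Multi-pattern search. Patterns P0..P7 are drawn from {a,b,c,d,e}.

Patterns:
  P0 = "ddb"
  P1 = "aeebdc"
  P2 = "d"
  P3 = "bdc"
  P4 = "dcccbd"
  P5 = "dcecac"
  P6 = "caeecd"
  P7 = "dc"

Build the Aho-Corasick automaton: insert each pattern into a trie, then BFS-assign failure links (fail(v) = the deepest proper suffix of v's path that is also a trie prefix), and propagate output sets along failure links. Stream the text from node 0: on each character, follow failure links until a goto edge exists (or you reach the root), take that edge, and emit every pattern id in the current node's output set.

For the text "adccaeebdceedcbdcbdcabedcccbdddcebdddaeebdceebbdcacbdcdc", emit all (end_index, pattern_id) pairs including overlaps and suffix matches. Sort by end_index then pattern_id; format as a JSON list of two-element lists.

Build automaton:
Trie (insert patterns):
  0='ε' goto a→4 b→10 c→22 d→1
  1='d' goto c→13 d→2  [P2 ends]
  2='dd' goto b→3
  3='ddb' goto ·  [P0 ends]
  4='a' goto e→5
  5='ae' goto e→6
  6='aee' goto b→7
  7='aeeb' goto d→8
  8='aeebd' goto c→9
  9='aeebdc' goto ·  [P1 ends]
  10='b' goto d→11
  11='bd' goto c→12
  12='bdc' goto ·  [P3 ends]
  13='dc' goto c→14 e→18  [P7 ends]
  14='dcc' goto c→15
  15='dccc' goto b→16
  16='dcccb' goto d→17
  17='dcccbd' goto ·  [P4 ends]
  18='dce' goto c→19
  19='dcec' goto a→20
  20='dceca' goto c→21
  21='dcecac' goto ·  [P5 ends]
  22='c' goto a→23
  23='ca' goto e→24
  24='cae' goto e→25
  25='caee' goto c→26
  26='caeec' goto d→27
  27='caeecd' goto ·  [P6 ends]

BFS fail/out derivation:
  fail(1) 'd': from fail(0)=0 chase 'd': 0 ⇒ 0;  out={2}∪out(0)={2}
  fail(4) 'a': from fail(0)=0 chase 'a': 0 ⇒ 0;  out=∅∪out(0)=∅
  fail(10) 'b': from fail(0)=0 chase 'b': 0 ⇒ 0;  out=∅∪out(0)=∅
  fail(22) 'c': from fail(0)=0 chase 'c': 0 ⇒ 0;  out=∅∪out(0)=∅
  fail(2) 'dd': from fail(1)=0 chase 'd': 0 ⇒ 1;  out=∅∪out(1)={2}
  fail(5) 'ae': from fail(4)=0 chase 'e': 0 ⇒ 0;  out=∅∪out(0)=∅
  fail(11) 'bd': from fail(10)=0 chase 'd': 0 ⇒ 1;  out=∅∪out(1)={2}
  fail(13) 'dc': from fail(1)=0 chase 'c': 0 ⇒ 22;  out={7}∪out(22)={7}
  fail(23) 'ca': from fail(22)=0 chase 'a': 0 ⇒ 4;  out=∅∪out(4)=∅
  fail(3) 'ddb': from fail(2)=1 chase 'b': 1→0 ⇒ 10;  out={0}∪out(10)={0}
  fail(6) 'aee': from fail(5)=0 chase 'e': 0 ⇒ 0;  out=∅∪out(0)=∅
  fail(12) 'bdc': from fail(11)=1 chase 'c': 1 ⇒ 13;  out={3}∪out(13)={3,7}
  fail(14) 'dcc': from fail(13)=22 chase 'c': 22→0 ⇒ 22;  out=∅∪out(22)=∅
  fail(18) 'dce': from fail(13)=22 chase 'e': 22→0 ⇒ 0;  out=∅∪out(0)=∅
  fail(24) 'cae': from fail(23)=4 chase 'e': 4 ⇒ 5;  out=∅∪out(5)=∅
  fail(7) 'aeeb': from fail(6)=0 chase 'b': 0 ⇒ 10;  out=∅∪out(10)=∅
  fail(15) 'dccc': from fail(14)=22 chase 'c': 22→0 ⇒ 22;  out=∅∪out(22)=∅
  fail(19) 'dcec': from fail(18)=0 chase 'c': 0 ⇒ 22;  out=∅∪out(22)=∅
  fail(25) 'caee': from fail(24)=5 chase 'e': 5 ⇒ 6;  out=∅∪out(6)=∅
  fail(8) 'aeebd': from fail(7)=10 chase 'd': 10 ⇒ 11;  out=∅∪out(11)={2}
  fail(16) 'dcccb': from fail(15)=22 chase 'b': 22→0 ⇒ 10;  out=∅∪out(10)=∅
  fail(20) 'dceca': from fail(19)=22 chase 'a': 22 ⇒ 23;  out=∅∪out(23)=∅
  fail(26) 'caeec': from fail(25)=6 chase 'c': 6→0 ⇒ 22;  out=∅∪out(22)=∅
  fail(9) 'aeebdc': from fail(8)=11 chase 'c': 11 ⇒ 12;  out={1}∪out(12)={1,3,7}
  fail(17) 'dcccbd': from fail(16)=10 chase 'd': 10 ⇒ 11;  out={4}∪out(11)={2,4}
  fail(21) 'dcecac': from fail(20)=23 chase 'c': 23→4→0 ⇒ 22;  out={5}∪out(22)={5}
  fail(27) 'caeecd': from fail(26)=22 chase 'd': 22→0 ⇒ 1;  out={6}∪out(1)={2,6}

Text stream:
i=0 'a': node 0→4
i=1 'd': node 4→1 (fail-walked)  ** P2@[1:1]
i=2 'c': node 1→13  ** P7@[1:2]
i=3 'c': node 13→14
i=4 'a': node 14→23 (fail-walked)
i=5 'e': node 23→24
i=6 'e': node 24→25
i=7 'b': node 25→7 (fail-walked)
i=8 'd': node 7→8  ** P2@[8:8]
i=9 'c': node 8→9  ** P1@[4:9],P3@[7:9],P7@[8:9]
i=10 'e': node 9→18 (fail-walked)
i=11 'e': node 18→0 (fail-walked)
i=12 'd': node 0→1  ** P2@[12:12]
i=13 'c': node 1→13  ** P7@[12:13]
i=14 'b': node 13→10 (fail-walked)
i=15 'd': node 10→11  ** P2@[15:15]
i=16 'c': node 11→12  ** P3@[14:16],P7@[15:16]
i=17 'b': node 12→10 (fail-walked)
i=18 'd': node 10→11  ** P2@[18:18]
i=19 'c': node 11→12  ** P3@[17:19],P7@[18:19]
i=20 'a': node 12→23 (fail-walked)
i=21 'b': node 23→10 (fail-walked)
i=22 'e': node 10→0 (fail-walked)
i=23 'd': node 0→1  ** P2@[23:23]
i=24 'c': node 1→13  ** P7@[23:24]
i=25 'c': node 13→14
i=26 'c': node 14→15
i=27 'b': node 15→16
i=28 'd': node 16→17  ** P2@[28:28],P4@[23:28]
i=29 'd': node 17→2 (fail-walked)  ** P2@[29:29]
i=30 'd': node 2→2 (fail-walked)  ** P2@[30:30]
i=31 'c': node 2→13 (fail-walked)  ** P7@[30:31]
i=32 'e': node 13→18
i=33 'b': node 18→10 (fail-walked)
i=34 'd': node 10→11  ** P2@[34:34]
i=35 'd': node 11→2 (fail-walked)  ** P2@[35:35]
i=36 'd': node 2→2 (fail-walked)  ** P2@[36:36]
i=37 'a': node 2→4 (fail-walked)
i=38 'e': node 4→5
i=39 'e': node 5→6
i=40 'b': node 6→7
i=41 'd': node 7→8  ** P2@[41:41]
i=42 'c': node 8→9  ** P1@[37:42],P3@[40:42],P7@[41:42]
i=43 'e': node 9→18 (fail-walked)
i=44 'e': node 18→0 (fail-walked)
i=45 'b': node 0→10
i=46 'b': node 10→10 (fail-walked)
i=47 'd': node 10→11  ** P2@[47:47]
i=48 'c': node 11→12  ** P3@[46:48],P7@[47:48]
i=49 'a': node 12→23 (fail-walked)
i=50 'c': node 23→22 (fail-walked)
i=51 'b': node 22→10 (fail-walked)
i=52 'd': node 10→11  ** P2@[52:52]
i=53 'c': node 11→12  ** P3@[51:53],P7@[52:53]
i=54 'd': node 12→1 (fail-walked)  ** P2@[54:54]
i=55 'c': node 1→13  ** P7@[54:55]

Result: [[1,2],[2,7],[8,2],[9,1],[9,3],[9,7],[12,2],[13,7],[15,2],[16,3],[16,7],[18,2],[19,3],[19,7],[23,2],[24,7],[28,2],[28,4],[29,2],[30,2],[31,7],[34,2],[35,2],[36,2],[41,2],[42,1],[42,3],[42,7],[47,2],[48,3],[48,7],[52,2],[53,3],[53,7],[54,2],[55,7]]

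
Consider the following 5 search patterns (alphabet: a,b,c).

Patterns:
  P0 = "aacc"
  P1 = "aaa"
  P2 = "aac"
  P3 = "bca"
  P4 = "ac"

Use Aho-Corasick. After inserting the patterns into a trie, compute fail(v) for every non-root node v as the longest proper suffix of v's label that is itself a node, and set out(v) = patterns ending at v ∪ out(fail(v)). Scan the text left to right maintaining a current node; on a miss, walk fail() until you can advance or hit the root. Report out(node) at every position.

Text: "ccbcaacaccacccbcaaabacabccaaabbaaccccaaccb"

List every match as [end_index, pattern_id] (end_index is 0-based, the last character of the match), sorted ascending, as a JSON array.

Build:
Trie nodes:
  0='ε' goto a→1 b→6
  1='a' goto a→2 c→9
  2='aa' goto a→5 c→3
  3='aac' goto c→4  [P2 ends]
  4='aacc' goto ·  [P0 ends]
  5='aaa' goto ·  [P1 ends]
  6='b' goto c→7
  7='bc' goto a→8
  8='bca' goto ·  [P3 ends]
  9='ac' goto ·  [P4 ends]

Failure links (BFS by depth):
  fail(1) 'a': from fail(0)=0 chase 'a': 0 ⇒ 0;  out=∅∪out(0)=∅
  fail(6) 'b': from fail(0)=0 chase 'b': 0 ⇒ 0;  out=∅∪out(0)=∅
  fail(2) 'aa': from fail(1)=0 chase 'a': 0 ⇒ 1;  out=∅∪out(1)=∅
  fail(7) 'bc': from fail(6)=0 chase 'c': 0 ⇒ 0;  out=∅∪out(0)=∅
  fail(9) 'ac': from fail(1)=0 chase 'c': 0 ⇒ 0;  out={4}∪out(0)={4}
  fail(3) 'aac': from fail(2)=1 chase 'c': 1 ⇒ 9;  out={2}∪out(9)={2,4}
  fail(5) 'aaa': from fail(2)=1 chase 'a': 1 ⇒ 2;  out={1}∪out(2)={1}
  fail(8) 'bca': from fail(7)=0 chase 'a': 0 ⇒ 1;  out={3}∪out(1)={3}
  fail(4) 'aacc': from fail(3)=9 chase 'c': 9→0 ⇒ 0;  out={0}∪out(0)={0}

Text stream:
pos 0 'c': at 0
pos 1 'c': at 0
pos 2 'b': at 6
pos 3 'c': at 7
pos 4 'a': at 8  emit P3@[2:4]
pos 5 'a': at 2 ·f
pos 6 'c': at 3  emit P2@[4:6],P4@[5:6]
pos 7 'a': at 1 ·f
pos 8 'c': at 9  emit P4@[7:8]
pos 9 'c': at 0 ·f
pos 10 'a': at 1
pos 11 'c': at 9  emit P4@[10:11]
pos 12 'c': at 0 ·f
pos 13 'c': at 0
pos 14 'b': at 6
pos 15 'c': at 7
pos 16 'a': at 8  emit P3@[14:16]
pos 17 'a': at 2 ·f
pos 18 'a': at 5  emit P1@[16:18]
pos 19 'b': at 6 ·f
pos 20 'a': at 1 ·f
pos 21 'c': at 9  emit P4@[20:21]
pos 22 'a': at 1 ·f
pos 23 'b': at 6 ·f
pos 24 'c': at 7
pos 25 'c': at 0 ·f
pos 26 'a': at 1
pos 27 'a': at 2
pos 28 'a': at 5  emit P1@[26:28]
pos 29 'b': at 6 ·f
pos 30 'b': at 6 ·f
pos 31 'a': at 1 ·f
pos 32 'a': at 2
pos 33 'c': at 3  emit P2@[31:33],P4@[32:33]
pos 34 'c': at 4  emit P0@[31:34]
pos 35 'c': at 0 ·f
pos 36 'c': at 0
pos 37 'a': at 1
pos 38 'a': at 2
pos 39 'c': at 3  emit P2@[37:39],P4@[38:39]
pos 40 'c': at 4  emit P0@[37:40]
pos 41 'b': at 6 ·f

Result: [[4,3],[6,2],[6,4],[8,4],[11,4],[16,3],[18,1],[21,4],[28,1],[33,2],[33,4],[34,0],[39,2],[39,4],[40,0]]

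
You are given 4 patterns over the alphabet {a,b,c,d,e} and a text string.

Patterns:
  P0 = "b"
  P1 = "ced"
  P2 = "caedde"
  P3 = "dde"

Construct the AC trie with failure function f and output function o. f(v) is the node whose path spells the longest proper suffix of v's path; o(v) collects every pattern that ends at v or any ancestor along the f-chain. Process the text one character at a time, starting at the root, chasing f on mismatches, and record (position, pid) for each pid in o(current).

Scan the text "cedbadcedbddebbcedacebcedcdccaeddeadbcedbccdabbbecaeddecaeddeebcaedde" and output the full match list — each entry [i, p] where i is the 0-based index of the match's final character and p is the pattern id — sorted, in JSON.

Build:
Trie nodes:
  0='ε' goto b→1 c→2 d→10
  1='b' goto ·  [P0 ends]
  2='c' goto a→5 e→3
  3='ce' goto d→4
  4='ced' goto ·  [P1 ends]
  5='ca' goto e→6
  6='cae' goto d→7
  7='caed' goto d→8
  8='caedd' goto e→9
  9='caedde' goto ·  [P2 ends]
  10='d' goto d→11
  11='dd' goto e→12
  12='dde' goto ·  [P3 ends]

Failure links (BFS by depth):
  n1('b'): parent n0 fail=0; on 'b' 0 → fail=0;  out {0}∪∅={0}
  n2('c'): parent n0 fail=0; on 'c' 0 → fail=0;  out ∅∪∅=∅
  n10('d'): parent n0 fail=0; on 'd' 0 → fail=0;  out ∅∪∅=∅
  n3('ce'): parent n2 fail=0; on 'e' 0 → fail=0;  out ∅∪∅=∅
  n5('ca'): parent n2 fail=0; on 'a' 0 → fail=0;  out ∅∪∅=∅
  n11('dd'): parent n10 fail=0; on 'd' 0 → fail=10;  out ∅∪∅=∅
  n4('ced'): parent n3 fail=0; on 'd' 0 → fail=10;  out {1}∪∅={1}
  n6('cae'): parent n5 fail=0; on 'e' 0 → fail=0;  out ∅∪∅=∅
  n12('dde'): parent n11 fail=10; on 'e' 10→0 → fail=0;  out {3}∪∅={3}
  n7('caed'): parent n6 fail=0; on 'd' 0 → fail=10;  out ∅∪∅=∅
  n8('caedd'): parent n7 fail=10; on 'd' 10 → fail=11;  out ∅∪∅=∅
  n9('caedde'): parent n8 fail=11; on 'e' 11 → fail=12;  out {2}∪{3}={2,3}

Run:
i=0 'c': node 0→2
i=1 'e': node 2→3
i=2 'd': node 3→4  → match P1@[0:2]
i=3 'b': node 4→1 ·f  → match P0@[3:3]
i=4 'a': node 1→0 ·f
i=5 'd': node 0→10
i=6 'c': node 10→2 ·f
i=7 'e': node 2→3
i=8 'd': node 3→4  → match P1@[6:8]
i=9 'b': node 4→1 ·f  → match P0@[9:9]
i=10 'd': node 1→10 ·f
i=11 'd': node 10→11
i=12 'e': node 11→12  → match P3@[10:12]
i=13 'b': node 12→1 ·f  → match P0@[13:13]
i=14 'b': node 1→1 ·f  → match P0@[14:14]
i=15 'c': node 1→2 ·f
i=16 'e': node 2→3
i=17 'd': node 3→4  → match P1@[15:17]
i=18 'a': node 4→0 ·f
i=19 'c': node 0→2
i=20 'e': node 2→3
i=21 'b': node 3→1 ·f  → match P0@[21:21]
i=22 'c': node 1→2 ·f
i=23 'e': node 2→3
i=24 'd': node 3→4  → match P1@[22:24]
i=25 'c': node 4→2 ·f
i=26 'd': node 2→10 ·f
i=27 'c': node 10→2 ·f
i=28 'c': node 2→2 ·f
i=29 'a': node 2→5
i=30 'e': node 5→6
i=31 'd': node 6→7
i=32 'd': node 7→8
i=33 'e': node 8→9  → match P2@[28:33],P3@[31:33]
i=34 'a': node 9→0 ·f
i=35 'd': node 0→10
i=36 'b': node 10→1 ·f  → match P0@[36:36]
i=37 'c': node 1→2 ·f
i=38 'e': node 2→3
i=39 'd': node 3→4  → match P1@[37:39]
i=40 'b': node 4→1 ·f  → match P0@[40:40]
i=41 'c': node 1→2 ·f
i=42 'c': node 2→2 ·f
i=43 'd': node 2→10 ·f
i=44 'a': node 10→0 ·f
i=45 'b': node 0→1  → match P0@[45:45]
i=46 'b': node 1→1 ·f  → match P0@[46:46]
i=47 'b': node 1→1 ·f  → match P0@[47:47]
i=48 'e': node 1→0 ·f
i=49 'c': node 0→2
i=50 'a': node 2→5
i=51 'e': node 5→6
i=52 'd': node 6→7
i=53 'd': node 7→8
i=54 'e': node 8→9  → match P2@[49:54],P3@[52:54]
i=55 'c': node 9→2 ·f
i=56 'a': node 2→5
i=57 'e': node 5→6
i=58 'd': node 6→7
i=59 'd': node 7→8
i=60 'e': node 8→9  → match P2@[55:60],P3@[58:60]
i=61 'e': node 9→0 ·f
i=62 'b': node 0→1  → match P0@[62:62]
i=63 'c': node 1→2 ·f
i=64 'a': node 2→5
i=65 'e': node 5→6
i=66 'd': node 6→7
i=67 'd': node 7→8
i=68 'e': node 8→9  → match P2@[63:68],P3@[66:68]

Result: [[2,1],[3,0],[8,1],[9,0],[12,3],[13,0],[14,0],[17,1],[21,0],[24,1],[33,2],[33,3],[36,0],[39,1],[40,0],[45,0],[46,0],[47,0],[54,2],[54,3],[60,2],[60,3],[62,0],[68,2],[68,3]]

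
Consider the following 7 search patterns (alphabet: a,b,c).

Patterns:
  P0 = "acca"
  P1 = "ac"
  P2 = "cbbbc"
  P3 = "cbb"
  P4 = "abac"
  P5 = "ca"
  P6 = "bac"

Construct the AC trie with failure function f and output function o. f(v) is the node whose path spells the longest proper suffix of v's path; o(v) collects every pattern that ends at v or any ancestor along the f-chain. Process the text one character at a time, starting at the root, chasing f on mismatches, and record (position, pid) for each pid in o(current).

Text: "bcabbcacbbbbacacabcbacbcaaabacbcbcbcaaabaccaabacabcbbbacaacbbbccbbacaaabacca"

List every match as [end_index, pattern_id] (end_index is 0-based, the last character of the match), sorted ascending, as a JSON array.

Build automaton:
Trie nodes:
  0='ε' goto a→1 b→14 c→5
  1='a' goto b→10 c→2
  2='ac' goto c→3  ←P1
  3='acc' goto a→4
  4='acca' goto ·  ←P0
  5='c' goto a→13 b→6
  6='cb' goto b→7
  7='cbb' goto b→8  ←P3
  8='cbbb' goto c→9
  9='cbbbc' goto ·  ←P2
  10='ab' goto a→11
  11='aba' goto c→12
  12='abac' goto ·  ←P4
  13='ca' goto ·  ←P5
  14='b' goto a→15
  15='ba' goto c→16
  16='bac' goto ·  ←P6

BFS fail/out derivation:
  n1('a'): parent n0 fail=0; on 'a' 0 → fail=0;  out ∅∪∅=∅
  n5('c'): parent n0 fail=0; on 'c' 0 → fail=0;  out ∅∪∅=∅
  n14('b'): parent n0 fail=0; on 'b' 0 → fail=0;  out ∅∪∅=∅
  n2('ac'): parent n1 fail=0; on 'c' 0 → fail=5;  out {1}∪∅={1}
  n6('cb'): parent n5 fail=0; on 'b' 0 → fail=14;  out ∅∪∅=∅
  n10('ab'): parent n1 fail=0; on 'b' 0 → fail=14;  out ∅∪∅=∅
  n13('ca'): parent n5 fail=0; on 'a' 0 → fail=1;  out {5}∪∅={5}
  n15('ba'): parent n14 fail=0; on 'a' 0 → fail=1;  out ∅∪∅=∅
  n3('acc'): parent n2 fail=5; on 'c' 5→0 → fail=5;  out ∅∪∅=∅
  n7('cbb'): parent n6 fail=14; on 'b' 14→0 → fail=14;  out {3}∪∅={3}
  n11('aba'): parent n10 fail=14; on 'a' 14 → fail=15;  out ∅∪∅=∅
  n16('bac'): parent n15 fail=1; on 'c' 1 → fail=2;  out {6}∪{1}={1,6}
  n4('acca'): parent n3 fail=5; on 'a' 5 → fail=13;  out {0}∪{5}={0,5}
  n8('cbbb'): parent n7 fail=14; on 'b' 14→0 → fail=14;  out ∅∪∅=∅
  n12('abac'): parent n11 fail=15; on 'c' 15 → fail=16;  out {4}∪{1,6}={1,4,6}
  n9('cbbbc'): parent n8 fail=14; on 'c' 14→0 → fail=5;  out {2}∪∅={2}

Text stream:
i=0 'b': node 0→14
i=1 'c': node 14→5 (via fail)
i=2 'a': node 5→13  ** P5@[1:2]
i=3 'b': node 13→10 (via fail)
i=4 'b': node 10→14 (via fail)
i=5 'c': node 14→5 (via fail)
i=6 'a': node 5→13  ** P5@[5:6]
i=7 'c': node 13→2 (via fail)  ** P1@[6:7]
i=8 'b': node 2→6 (via fail)
i=9 'b': node 6→7  ** P3@[7:9]
i=10 'b': node 7→8
i=11 'b': node 8→14 (via fail)
i=12 'a': node 14→15
i=13 'c': node 15→16  ** P1@[12:13],P6@[11:13]
i=14 'a': node 16→13 (via fail)  ** P5@[13:14]
i=15 'c': node 13→2 (via fail)  ** P1@[14:15]
i=16 'a': node 2→13 (via fail)  ** P5@[15:16]
i=17 'b': node 13→10 (via fail)
i=18 'c': node 10→5 (via fail)
i=19 'b': node 5→6
i=20 'a': node 6→15 (via fail)
i=21 'c': node 15→16  ** P1@[20:21],P6@[19:21]
i=22 'b': node 16→6 (via fail)
i=23 'c': node 6→5 (via fail)
i=24 'a': node 5→13  ** P5@[23:24]
i=25 'a': node 13→1 (via fail)
i=26 'a': node 1→1 (via fail)
i=27 'b': node 1→10
i=28 'a': node 10→11
i=29 'c': node 11→12  ** P1@[28:29],P4@[26:29],P6@[27:29]
i=30 'b': node 12→6 (via fail)
i=31 'c': node 6→5 (via fail)
i=32 'b': node 5→6
i=33 'c': node 6→5 (via fail)
i=34 'b': node 5→6
i=35 'c': node 6→5 (via fail)
i=36 'a': node 5→13  ** P5@[35:36]
i=37 'a': node 13→1 (via fail)
i=38 'a': node 1→1 (via fail)
i=39 'b': node 1→10
i=40 'a': node 10→11
i=41 'c': node 11→12  ** P1@[40:41],P4@[38:41],P6@[39:41]
i=42 'c': node 12→3 (via fail)
i=43 'a': node 3→4  ** P0@[40:43],P5@[42:43]
i=44 'a': node 4→1 (via fail)
i=45 'b': node 1→10
i=46 'a': node 10→11
i=47 'c': node 11→12  ** P1@[46:47],P4@[44:47],P6@[45:47]
i=48 'a': node 12→13 (via fail)  ** P5@[47:48]
i=49 'b': node 13→10 (via fail)
i=50 'c': node 10→5 (via fail)
i=51 'b': node 5→6
i=52 'b': node 6→7  ** P3@[50:52]
i=53 'b': node 7→8
i=54 'a': node 8→15 (via fail)
i=55 'c': node 15→16  ** P1@[54:55],P6@[53:55]
i=56 'a': node 16→13 (via fail)  ** P5@[55:56]
i=57 'a': node 13→1 (via fail)
i=58 'c': node 1→2  ** P1@[57:58]
i=59 'b': node 2→6 (via fail)
i=60 'b': node 6→7  ** P3@[58:60]
i=61 'b': node 7→8
i=62 'c': node 8→9  ** P2@[58:62]
i=63 'c': node 9→5 (via fail)
i=64 'b': node 5→6
i=65 'b': node 6→7  ** P3@[63:65]
i=66 'a': node 7→15 (via fail)
i=67 'c': node 15→16  ** P1@[66:67],P6@[65:67]
i=68 'a': node 16→13 (via fail)  ** P5@[67:68]
i=69 'a': node 13→1 (via fail)
i=70 'a': node 1→1 (via fail)
i=71 'b': node 1→10
i=72 'a': node 10→11
i=73 'c': node 11→12  ** P1@[72:73],P4@[70:73],P6@[71:73]
i=74 'c': node 12→3 (via fail)
i=75 'a': node 3→4  ** P0@[72:75],P5@[74:75]

Result: [[2,5],[6,5],[7,1],[9,3],[13,1],[13,6],[14,5],[15,1],[16,5],[21,1],[21,6],[24,5],[29,1],[29,4],[29,6],[36,5],[41,1],[41,4],[41,6],[43,0],[43,5],[47,1],[47,4],[47,6],[48,5],[52,3],[55,1],[55,6],[56,5],[58,1],[60,3],[62,2],[65,3],[67,1],[67,6],[68,5],[73,1],[73,4],[73,6],[75,0],[75,5]]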